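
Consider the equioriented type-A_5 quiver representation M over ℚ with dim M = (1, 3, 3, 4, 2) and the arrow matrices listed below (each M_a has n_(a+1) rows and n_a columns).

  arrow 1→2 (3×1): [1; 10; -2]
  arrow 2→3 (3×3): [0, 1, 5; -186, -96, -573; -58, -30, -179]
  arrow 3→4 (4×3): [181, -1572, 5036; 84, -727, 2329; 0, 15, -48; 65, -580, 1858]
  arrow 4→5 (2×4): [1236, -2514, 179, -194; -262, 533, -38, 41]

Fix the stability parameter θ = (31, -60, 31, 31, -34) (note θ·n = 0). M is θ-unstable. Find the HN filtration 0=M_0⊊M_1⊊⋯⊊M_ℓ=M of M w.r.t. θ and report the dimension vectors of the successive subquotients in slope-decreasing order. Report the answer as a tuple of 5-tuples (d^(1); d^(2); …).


Barcode: M ≅ I[1,2], I[2,5]^2, I[3,4], I[4,4]. HN layers by μ_θ (4 steps, strictly decreasing):
  μ^(1)=31; μ^(2)=28/3; μ^(3)=-29/2; μ^(4)=-60

((0, 0, 1, 2, 0); (0, 0, 2, 2, 2); (1, 1, 0, 0, 0); (0, 2, 0, 0, 0))


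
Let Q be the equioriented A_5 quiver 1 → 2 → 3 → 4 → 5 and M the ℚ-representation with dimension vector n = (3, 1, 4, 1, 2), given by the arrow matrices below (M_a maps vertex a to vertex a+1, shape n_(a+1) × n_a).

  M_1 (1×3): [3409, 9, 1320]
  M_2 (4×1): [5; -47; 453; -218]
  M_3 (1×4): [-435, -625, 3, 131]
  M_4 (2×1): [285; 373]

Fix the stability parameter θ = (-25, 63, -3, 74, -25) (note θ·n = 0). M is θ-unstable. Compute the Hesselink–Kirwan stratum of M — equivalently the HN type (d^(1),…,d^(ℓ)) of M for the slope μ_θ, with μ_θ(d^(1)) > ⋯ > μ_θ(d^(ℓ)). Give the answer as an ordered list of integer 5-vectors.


Interval decomposition of M: I[1,1]^2, I[1,5], I[3,3]^3, I[5,5].
HN type (ℓ=3): μ^(1)=109/4; μ^(2)=-3; μ^(3)=-25

((0, 1, 1, 1, 1); (0, 0, 3, 0, 0); (3, 0, 0, 0, 1))


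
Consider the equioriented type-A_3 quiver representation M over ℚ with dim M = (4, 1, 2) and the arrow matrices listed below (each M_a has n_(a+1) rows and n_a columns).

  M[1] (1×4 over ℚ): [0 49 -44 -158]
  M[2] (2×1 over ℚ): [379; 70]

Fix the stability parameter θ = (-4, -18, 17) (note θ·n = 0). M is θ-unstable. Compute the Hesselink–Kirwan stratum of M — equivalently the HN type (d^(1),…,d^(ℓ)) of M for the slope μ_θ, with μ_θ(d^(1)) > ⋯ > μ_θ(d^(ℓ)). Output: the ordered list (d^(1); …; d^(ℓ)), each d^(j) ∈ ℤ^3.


Barcode: M ≅ I[1,1]^3, I[1,3], I[3,3]. HN layers by μ_θ (3 steps, strictly decreasing):
  μ^(1)=17; μ^(2)=-4; μ^(3)=-11

((0, 0, 2); (3, 0, 0); (1, 1, 0))


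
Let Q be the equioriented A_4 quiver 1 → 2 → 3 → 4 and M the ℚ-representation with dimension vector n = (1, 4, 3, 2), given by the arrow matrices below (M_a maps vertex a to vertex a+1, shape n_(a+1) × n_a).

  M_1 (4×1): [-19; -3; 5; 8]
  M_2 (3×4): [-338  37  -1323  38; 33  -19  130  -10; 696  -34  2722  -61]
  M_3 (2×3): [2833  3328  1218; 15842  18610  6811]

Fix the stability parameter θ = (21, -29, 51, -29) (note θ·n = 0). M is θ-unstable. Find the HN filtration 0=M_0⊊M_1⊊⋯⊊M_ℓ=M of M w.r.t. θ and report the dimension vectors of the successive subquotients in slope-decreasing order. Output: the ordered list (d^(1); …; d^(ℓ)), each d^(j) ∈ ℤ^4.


Barcode: M ≅ I[1,2], I[2,3], I[2,4]^2. HN layers by μ_θ (4 steps, strictly decreasing):
  μ^(1)=51; μ^(2)=11; μ^(3)=-4; μ^(4)=-29

((0, 0, 1, 0); (0, 0, 2, 2); (1, 1, 0, 0); (0, 3, 0, 0))


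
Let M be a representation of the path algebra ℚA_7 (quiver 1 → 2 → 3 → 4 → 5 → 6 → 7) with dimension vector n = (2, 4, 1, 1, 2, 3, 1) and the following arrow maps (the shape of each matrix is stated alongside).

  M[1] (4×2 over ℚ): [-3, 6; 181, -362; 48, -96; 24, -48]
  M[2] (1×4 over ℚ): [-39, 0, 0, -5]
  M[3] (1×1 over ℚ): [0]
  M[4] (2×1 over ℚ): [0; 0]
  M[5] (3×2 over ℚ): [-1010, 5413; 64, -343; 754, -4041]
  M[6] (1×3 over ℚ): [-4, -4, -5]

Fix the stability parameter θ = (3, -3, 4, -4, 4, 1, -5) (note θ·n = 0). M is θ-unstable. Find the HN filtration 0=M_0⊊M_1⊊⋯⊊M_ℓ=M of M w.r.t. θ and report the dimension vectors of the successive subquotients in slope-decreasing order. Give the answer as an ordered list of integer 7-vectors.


Interval decomposition of M: I[1,1], I[1,3], I[2,2]^3, I[4,4], I[5,6], I[5,7], I[6,6].
HN type (ℓ=7): μ^(1)=4; μ^(2)=3; μ^(3)=5/2; μ^(4)=1; μ^(5)=0; μ^(6)=-3; μ^(7)=-4

((0, 0, 1, 0, 0, 0, 0); (1, 0, 0, 0, 0, 0, 0); (0, 0, 0, 0, 1, 1, 0); (0, 0, 0, 0, 0, 1, 0); (1, 1, 0, 0, 1, 1, 1); (0, 3, 0, 0, 0, 0, 0); (0, 0, 0, 1, 0, 0, 0))


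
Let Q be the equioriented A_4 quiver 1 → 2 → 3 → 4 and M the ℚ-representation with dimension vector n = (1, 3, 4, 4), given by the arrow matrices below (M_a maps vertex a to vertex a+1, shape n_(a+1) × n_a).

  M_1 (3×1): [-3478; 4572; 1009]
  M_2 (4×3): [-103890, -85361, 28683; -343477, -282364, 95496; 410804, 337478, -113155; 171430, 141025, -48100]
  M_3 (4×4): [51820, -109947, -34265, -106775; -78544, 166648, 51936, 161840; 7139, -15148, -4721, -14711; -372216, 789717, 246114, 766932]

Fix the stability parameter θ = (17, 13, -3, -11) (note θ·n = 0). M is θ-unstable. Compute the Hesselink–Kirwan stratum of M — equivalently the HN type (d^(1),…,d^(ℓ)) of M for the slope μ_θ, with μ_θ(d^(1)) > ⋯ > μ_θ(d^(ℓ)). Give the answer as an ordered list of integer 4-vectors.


Via rank(M_{q-1}∘⋯∘M_p): M ≅ I[1,4], I[2,3], I[2,4], I[3,4], I[4,4].
μ_θ-semistable layers: μ^(1)=5; μ^(2)=4; μ^(3)=-1/3; μ^(4)=-7; μ^(5)=-11

((0, 1, 1, 0); (1, 1, 1, 1); (0, 1, 1, 1); (0, 0, 1, 1); (0, 0, 0, 1))


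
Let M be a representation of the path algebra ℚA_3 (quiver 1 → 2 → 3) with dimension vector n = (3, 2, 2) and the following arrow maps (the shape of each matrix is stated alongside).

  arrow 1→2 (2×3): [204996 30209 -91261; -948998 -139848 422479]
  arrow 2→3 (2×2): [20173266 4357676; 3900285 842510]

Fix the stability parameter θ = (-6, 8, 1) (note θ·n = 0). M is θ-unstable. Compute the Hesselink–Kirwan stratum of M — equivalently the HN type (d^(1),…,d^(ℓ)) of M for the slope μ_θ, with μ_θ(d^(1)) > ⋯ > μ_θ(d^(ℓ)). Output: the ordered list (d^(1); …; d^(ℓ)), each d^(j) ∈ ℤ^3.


Barcode: M ≅ I[1,1], I[1,2], I[1,3], I[3,3]. HN layers by μ_θ (4 steps, strictly decreasing):
  μ^(1)=8; μ^(2)=9/2; μ^(3)=1; μ^(4)=-6

((0, 1, 0); (0, 1, 1); (0, 0, 1); (3, 0, 0))


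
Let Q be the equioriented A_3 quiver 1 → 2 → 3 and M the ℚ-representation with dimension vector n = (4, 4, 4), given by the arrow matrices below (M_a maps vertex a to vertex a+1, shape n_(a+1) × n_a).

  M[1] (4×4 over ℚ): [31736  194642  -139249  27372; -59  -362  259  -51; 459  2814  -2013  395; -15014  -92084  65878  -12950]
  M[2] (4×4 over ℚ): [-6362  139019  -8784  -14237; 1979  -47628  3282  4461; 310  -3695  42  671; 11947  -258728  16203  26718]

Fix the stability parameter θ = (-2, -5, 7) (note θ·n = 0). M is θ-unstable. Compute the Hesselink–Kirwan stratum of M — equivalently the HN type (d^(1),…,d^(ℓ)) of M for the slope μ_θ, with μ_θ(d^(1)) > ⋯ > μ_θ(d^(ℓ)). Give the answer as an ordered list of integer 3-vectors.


Via rank(M_{q-1}∘⋯∘M_p): M ≅ I[1,1]^2, I[1,3]^2, I[2,2], I[2,3], I[3,3].
μ_θ-semistable layers: μ^(1)=7; μ^(2)=-2; μ^(3)=-7/2; μ^(4)=-5

((0, 0, 4); (2, 0, 0); (2, 2, 0); (0, 2, 0))


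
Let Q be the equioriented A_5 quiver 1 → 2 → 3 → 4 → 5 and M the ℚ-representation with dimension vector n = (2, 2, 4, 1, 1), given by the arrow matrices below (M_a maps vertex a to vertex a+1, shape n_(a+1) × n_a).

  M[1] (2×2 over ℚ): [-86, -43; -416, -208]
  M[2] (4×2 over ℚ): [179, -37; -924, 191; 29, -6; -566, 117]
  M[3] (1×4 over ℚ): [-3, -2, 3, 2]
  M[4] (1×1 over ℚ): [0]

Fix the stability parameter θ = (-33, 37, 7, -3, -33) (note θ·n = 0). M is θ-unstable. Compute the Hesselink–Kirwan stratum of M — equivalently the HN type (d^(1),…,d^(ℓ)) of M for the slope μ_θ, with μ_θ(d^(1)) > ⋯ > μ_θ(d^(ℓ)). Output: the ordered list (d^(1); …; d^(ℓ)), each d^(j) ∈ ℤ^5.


Via rank(M_{q-1}∘⋯∘M_p): M ≅ I[1,1], I[1,4], I[2,3], I[3,3]^2, I[5,5].
μ_θ-semistable layers: μ^(1)=22; μ^(2)=41/3; μ^(3)=7; μ^(4)=-33

((0, 1, 1, 0, 0); (0, 1, 1, 1, 0); (0, 0, 2, 0, 0); (2, 0, 0, 0, 1))


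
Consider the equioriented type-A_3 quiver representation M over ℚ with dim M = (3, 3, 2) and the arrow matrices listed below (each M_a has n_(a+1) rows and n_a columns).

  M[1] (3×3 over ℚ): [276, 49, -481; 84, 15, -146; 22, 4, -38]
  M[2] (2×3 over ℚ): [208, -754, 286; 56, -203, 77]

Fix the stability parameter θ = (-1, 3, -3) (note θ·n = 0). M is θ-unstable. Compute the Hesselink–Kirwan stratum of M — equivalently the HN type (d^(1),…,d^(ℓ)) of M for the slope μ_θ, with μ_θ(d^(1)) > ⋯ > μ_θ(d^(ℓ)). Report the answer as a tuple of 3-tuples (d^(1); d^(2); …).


Via rank(M_{q-1}∘⋯∘M_p): M ≅ I[1,2]^2, I[1,3], I[3,3].
μ_θ-semistable layers: μ^(1)=3; μ^(2)=0; μ^(3)=-1; μ^(4)=-3

((0, 2, 0); (0, 1, 1); (3, 0, 0); (0, 0, 1))


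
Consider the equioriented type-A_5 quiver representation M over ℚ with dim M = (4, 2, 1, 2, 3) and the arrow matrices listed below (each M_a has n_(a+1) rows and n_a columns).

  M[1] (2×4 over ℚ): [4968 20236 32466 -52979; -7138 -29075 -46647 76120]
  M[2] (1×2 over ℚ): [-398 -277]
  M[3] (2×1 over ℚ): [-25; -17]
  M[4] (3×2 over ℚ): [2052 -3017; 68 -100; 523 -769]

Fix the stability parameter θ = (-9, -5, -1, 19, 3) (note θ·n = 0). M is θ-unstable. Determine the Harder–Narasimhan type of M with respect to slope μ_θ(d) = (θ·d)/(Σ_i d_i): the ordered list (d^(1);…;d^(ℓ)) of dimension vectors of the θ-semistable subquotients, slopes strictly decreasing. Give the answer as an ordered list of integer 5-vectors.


Via rank(M_{q-1}∘⋯∘M_p): M ≅ I[1,1]^2, I[1,2], I[1,5], I[4,5], I[5,5].
μ_θ-semistable layers: μ^(1)=11; μ^(2)=3; μ^(3)=-1; μ^(4)=-5; μ^(5)=-9

((0, 0, 0, 2, 2); (0, 0, 0, 0, 1); (0, 0, 1, 0, 0); (0, 2, 0, 0, 0); (4, 0, 0, 0, 0))


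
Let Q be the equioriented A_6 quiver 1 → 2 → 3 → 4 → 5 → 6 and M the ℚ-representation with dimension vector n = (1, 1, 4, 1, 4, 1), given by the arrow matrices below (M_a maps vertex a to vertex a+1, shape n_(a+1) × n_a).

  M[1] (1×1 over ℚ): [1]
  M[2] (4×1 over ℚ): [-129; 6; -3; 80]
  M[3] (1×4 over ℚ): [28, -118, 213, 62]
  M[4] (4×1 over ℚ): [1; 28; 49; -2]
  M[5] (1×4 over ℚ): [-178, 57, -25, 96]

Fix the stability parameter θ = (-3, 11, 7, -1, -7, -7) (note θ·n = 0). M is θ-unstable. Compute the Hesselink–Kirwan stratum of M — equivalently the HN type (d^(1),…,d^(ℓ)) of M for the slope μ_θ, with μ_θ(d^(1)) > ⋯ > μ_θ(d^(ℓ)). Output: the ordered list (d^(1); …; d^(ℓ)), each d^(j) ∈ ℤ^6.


Interval decomposition of M: I[1,6], I[3,3]^3, I[5,5]^3.
HN type (ℓ=4): μ^(1)=7; μ^(2)=3/5; μ^(3)=-3; μ^(4)=-7

((0, 0, 3, 0, 0, 0); (0, 1, 1, 1, 1, 1); (1, 0, 0, 0, 0, 0); (0, 0, 0, 0, 3, 0))


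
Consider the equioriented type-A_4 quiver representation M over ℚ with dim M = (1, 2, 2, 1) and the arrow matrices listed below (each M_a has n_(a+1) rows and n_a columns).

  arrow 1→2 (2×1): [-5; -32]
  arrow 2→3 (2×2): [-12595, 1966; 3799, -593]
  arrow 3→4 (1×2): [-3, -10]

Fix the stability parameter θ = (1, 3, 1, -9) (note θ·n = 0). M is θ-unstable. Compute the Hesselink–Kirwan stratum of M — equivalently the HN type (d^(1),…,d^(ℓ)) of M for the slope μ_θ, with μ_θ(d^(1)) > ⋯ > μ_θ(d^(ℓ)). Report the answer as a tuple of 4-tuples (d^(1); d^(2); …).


Barcode: M ≅ I[1,4], I[2,3]. HN layers by μ_θ (2 steps, strictly decreasing):
  μ^(1)=2; μ^(2)=-1

((0, 1, 1, 0); (1, 1, 1, 1))


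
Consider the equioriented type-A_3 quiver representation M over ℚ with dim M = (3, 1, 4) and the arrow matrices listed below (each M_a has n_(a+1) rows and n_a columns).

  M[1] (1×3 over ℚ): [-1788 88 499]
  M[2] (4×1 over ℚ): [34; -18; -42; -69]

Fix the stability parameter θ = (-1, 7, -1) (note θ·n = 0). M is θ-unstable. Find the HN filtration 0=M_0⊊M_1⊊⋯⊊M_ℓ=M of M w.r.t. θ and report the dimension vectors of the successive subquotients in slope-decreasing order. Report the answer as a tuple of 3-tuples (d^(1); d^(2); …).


Barcode: M ≅ I[1,1]^2, I[1,3], I[3,3]^3. HN layers by μ_θ (2 steps, strictly decreasing):
  μ^(1)=3; μ^(2)=-1

((0, 1, 1); (3, 0, 3))


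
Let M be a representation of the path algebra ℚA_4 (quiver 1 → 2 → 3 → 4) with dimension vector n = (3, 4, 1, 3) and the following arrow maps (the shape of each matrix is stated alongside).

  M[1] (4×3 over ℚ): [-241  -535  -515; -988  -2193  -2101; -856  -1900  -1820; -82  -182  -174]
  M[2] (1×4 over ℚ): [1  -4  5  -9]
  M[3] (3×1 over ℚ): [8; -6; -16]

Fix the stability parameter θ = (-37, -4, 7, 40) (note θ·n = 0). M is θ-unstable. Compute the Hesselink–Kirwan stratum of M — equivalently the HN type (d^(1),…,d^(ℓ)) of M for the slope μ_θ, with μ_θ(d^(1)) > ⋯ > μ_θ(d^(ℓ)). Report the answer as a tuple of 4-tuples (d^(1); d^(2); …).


Via rank(M_{q-1}∘⋯∘M_p): M ≅ I[1,1], I[1,2], I[1,4], I[2,2]^2, I[4,4]^2.
μ_θ-semistable layers: μ^(1)=40; μ^(2)=7; μ^(3)=-4; μ^(4)=-37

((0, 0, 0, 3); (0, 0, 1, 0); (0, 4, 0, 0); (3, 0, 0, 0))


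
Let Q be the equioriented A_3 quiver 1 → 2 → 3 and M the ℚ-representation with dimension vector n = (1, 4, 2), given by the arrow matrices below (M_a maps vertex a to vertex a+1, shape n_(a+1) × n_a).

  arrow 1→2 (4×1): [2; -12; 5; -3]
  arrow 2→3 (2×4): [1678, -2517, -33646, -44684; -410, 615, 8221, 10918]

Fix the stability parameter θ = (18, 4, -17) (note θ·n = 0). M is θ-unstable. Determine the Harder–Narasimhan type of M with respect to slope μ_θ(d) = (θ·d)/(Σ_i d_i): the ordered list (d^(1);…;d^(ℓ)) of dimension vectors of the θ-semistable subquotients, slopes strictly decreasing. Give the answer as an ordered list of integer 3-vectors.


Interval decomposition of M: I[1,3], I[2,2]^2, I[2,3].
HN type (ℓ=3): μ^(1)=4; μ^(2)=5/3; μ^(3)=-13/2

((0, 2, 0); (1, 1, 1); (0, 1, 1))


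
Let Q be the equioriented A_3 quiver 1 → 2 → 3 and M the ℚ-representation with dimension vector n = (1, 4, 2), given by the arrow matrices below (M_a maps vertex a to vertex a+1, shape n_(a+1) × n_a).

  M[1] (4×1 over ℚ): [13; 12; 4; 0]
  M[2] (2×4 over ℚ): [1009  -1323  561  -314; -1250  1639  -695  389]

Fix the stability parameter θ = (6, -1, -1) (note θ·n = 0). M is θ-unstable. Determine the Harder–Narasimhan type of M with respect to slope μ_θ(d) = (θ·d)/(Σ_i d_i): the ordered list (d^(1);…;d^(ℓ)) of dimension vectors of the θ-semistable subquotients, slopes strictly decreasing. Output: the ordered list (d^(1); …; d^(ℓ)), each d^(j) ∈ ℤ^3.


Barcode: M ≅ I[1,3], I[2,2]^2, I[2,3]. HN layers by μ_θ (2 steps, strictly decreasing):
  μ^(1)=4/3; μ^(2)=-1

((1, 1, 1); (0, 3, 1))


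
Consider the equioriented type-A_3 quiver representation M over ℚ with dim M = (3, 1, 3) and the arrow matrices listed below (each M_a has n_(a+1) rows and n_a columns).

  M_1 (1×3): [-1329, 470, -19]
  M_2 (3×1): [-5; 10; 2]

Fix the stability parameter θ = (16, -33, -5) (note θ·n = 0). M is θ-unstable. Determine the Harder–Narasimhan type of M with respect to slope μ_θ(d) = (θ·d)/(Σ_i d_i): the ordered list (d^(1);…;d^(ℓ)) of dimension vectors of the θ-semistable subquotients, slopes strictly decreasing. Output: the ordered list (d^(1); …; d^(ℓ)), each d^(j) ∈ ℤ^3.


Interval decomposition of M: I[1,1]^2, I[1,3], I[3,3]^2.
HN type (ℓ=3): μ^(1)=16; μ^(2)=-5; μ^(3)=-17/2

((2, 0, 0); (0, 0, 3); (1, 1, 0))


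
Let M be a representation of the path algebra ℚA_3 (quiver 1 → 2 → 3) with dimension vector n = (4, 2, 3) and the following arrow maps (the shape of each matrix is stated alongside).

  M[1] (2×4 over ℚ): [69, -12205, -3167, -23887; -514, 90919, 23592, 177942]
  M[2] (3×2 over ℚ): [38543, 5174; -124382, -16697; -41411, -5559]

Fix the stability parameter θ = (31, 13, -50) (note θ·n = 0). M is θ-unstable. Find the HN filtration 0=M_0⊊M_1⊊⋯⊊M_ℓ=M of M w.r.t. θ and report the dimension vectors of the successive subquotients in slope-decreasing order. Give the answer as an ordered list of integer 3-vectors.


Via rank(M_{q-1}∘⋯∘M_p): M ≅ I[1,1]^2, I[1,3]^2, I[3,3].
μ_θ-semistable layers: μ^(1)=31; μ^(2)=-2; μ^(3)=-50

((2, 0, 0); (2, 2, 2); (0, 0, 1))


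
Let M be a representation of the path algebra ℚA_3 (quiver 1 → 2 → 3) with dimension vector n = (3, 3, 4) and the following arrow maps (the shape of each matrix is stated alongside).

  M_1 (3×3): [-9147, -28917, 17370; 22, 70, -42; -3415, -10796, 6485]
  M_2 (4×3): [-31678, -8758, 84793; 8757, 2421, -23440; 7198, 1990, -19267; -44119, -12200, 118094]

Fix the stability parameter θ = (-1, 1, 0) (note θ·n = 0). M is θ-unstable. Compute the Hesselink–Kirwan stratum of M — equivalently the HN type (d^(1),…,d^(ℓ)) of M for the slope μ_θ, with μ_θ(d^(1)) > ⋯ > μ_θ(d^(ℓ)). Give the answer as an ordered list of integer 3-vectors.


Barcode: M ≅ I[1,3]^3, I[3,3]. HN layers by μ_θ (3 steps, strictly decreasing):
  μ^(1)=1/2; μ^(2)=0; μ^(3)=-1

((0, 3, 3); (0, 0, 1); (3, 0, 0))


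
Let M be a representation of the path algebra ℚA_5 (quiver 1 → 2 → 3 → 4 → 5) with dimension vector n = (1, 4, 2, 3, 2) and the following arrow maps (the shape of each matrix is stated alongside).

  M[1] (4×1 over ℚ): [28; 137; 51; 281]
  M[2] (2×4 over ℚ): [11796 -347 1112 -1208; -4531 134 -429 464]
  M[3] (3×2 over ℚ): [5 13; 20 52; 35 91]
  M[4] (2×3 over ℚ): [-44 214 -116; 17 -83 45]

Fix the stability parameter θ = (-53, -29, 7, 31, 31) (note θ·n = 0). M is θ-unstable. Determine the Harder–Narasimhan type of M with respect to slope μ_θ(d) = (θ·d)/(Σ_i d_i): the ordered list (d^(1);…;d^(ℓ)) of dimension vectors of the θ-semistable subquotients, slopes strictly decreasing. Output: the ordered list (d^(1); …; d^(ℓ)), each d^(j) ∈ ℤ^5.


Barcode: M ≅ I[1,3], I[2,2]^2, I[2,4], I[4,5]^2. HN layers by μ_θ (4 steps, strictly decreasing):
  μ^(1)=31; μ^(2)=7; μ^(3)=-29; μ^(4)=-53

((0, 0, 0, 3, 2); (0, 0, 2, 0, 0); (0, 4, 0, 0, 0); (1, 0, 0, 0, 0))


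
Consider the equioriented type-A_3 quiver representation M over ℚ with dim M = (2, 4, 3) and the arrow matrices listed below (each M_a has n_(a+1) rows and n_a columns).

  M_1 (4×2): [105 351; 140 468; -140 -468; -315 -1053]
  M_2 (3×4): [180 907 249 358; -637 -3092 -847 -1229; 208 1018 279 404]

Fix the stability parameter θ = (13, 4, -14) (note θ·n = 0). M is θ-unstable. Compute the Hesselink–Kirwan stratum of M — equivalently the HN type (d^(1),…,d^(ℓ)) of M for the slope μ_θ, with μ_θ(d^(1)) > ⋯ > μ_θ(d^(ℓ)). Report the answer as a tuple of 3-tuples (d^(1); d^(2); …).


Interval decomposition of M: I[1,1], I[1,3], I[2,2], I[2,3]^2.
HN type (ℓ=4): μ^(1)=13; μ^(2)=4; μ^(3)=1; μ^(4)=-5

((1, 0, 0); (0, 1, 0); (1, 1, 1); (0, 2, 2))


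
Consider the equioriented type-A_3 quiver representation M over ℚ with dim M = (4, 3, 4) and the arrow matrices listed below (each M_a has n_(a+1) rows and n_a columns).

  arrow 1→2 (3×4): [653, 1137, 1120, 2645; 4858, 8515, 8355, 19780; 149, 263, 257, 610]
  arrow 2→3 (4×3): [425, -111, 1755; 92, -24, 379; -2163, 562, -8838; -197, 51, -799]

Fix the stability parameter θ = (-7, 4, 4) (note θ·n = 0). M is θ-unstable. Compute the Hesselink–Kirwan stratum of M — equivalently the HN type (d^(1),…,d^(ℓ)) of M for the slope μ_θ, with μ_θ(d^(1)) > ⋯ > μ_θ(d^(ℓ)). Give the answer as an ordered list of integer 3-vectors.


Interval decomposition of M: I[1,1], I[1,3]^3, I[3,3].
HN type (ℓ=2): μ^(1)=4; μ^(2)=-7

((0, 3, 4); (4, 0, 0))


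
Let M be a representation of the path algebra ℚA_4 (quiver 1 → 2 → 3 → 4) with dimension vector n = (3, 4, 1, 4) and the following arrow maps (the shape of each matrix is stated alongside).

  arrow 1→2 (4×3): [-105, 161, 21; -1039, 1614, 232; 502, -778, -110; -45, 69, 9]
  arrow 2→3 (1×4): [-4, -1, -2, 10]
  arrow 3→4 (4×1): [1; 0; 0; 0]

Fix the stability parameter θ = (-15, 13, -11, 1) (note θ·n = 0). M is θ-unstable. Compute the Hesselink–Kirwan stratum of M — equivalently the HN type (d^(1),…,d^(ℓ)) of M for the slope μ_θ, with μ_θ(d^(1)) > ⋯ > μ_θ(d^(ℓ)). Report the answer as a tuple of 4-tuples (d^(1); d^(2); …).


Interval decomposition of M: I[1,2]^2, I[1,4], I[2,2], I[4,4]^3.
HN type (ℓ=3): μ^(1)=13; μ^(2)=1; μ^(3)=-15

((0, 3, 0, 0); (0, 1, 1, 4); (3, 0, 0, 0))


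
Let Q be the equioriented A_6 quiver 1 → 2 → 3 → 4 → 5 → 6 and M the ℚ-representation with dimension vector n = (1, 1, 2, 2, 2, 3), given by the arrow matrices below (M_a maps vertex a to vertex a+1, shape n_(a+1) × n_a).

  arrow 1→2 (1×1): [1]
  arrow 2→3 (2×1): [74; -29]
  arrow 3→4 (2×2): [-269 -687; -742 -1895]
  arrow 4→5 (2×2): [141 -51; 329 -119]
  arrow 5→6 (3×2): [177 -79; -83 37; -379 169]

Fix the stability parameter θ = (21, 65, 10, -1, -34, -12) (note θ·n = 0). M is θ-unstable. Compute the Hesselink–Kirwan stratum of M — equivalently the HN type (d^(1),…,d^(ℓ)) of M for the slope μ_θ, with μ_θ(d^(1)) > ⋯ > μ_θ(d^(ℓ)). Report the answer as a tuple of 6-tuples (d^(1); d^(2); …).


Via rank(M_{q-1}∘⋯∘M_p): M ≅ I[1,4], I[3,6], I[5,6], I[6,6].
μ_θ-semistable layers: μ^(1)=74/3; μ^(2)=21; μ^(3)=-37/4; μ^(4)=-12; μ^(5)=-34

((0, 1, 1, 1, 0, 0); (1, 0, 0, 0, 0, 0); (0, 0, 1, 1, 1, 1); (0, 0, 0, 0, 0, 2); (0, 0, 0, 0, 1, 0))


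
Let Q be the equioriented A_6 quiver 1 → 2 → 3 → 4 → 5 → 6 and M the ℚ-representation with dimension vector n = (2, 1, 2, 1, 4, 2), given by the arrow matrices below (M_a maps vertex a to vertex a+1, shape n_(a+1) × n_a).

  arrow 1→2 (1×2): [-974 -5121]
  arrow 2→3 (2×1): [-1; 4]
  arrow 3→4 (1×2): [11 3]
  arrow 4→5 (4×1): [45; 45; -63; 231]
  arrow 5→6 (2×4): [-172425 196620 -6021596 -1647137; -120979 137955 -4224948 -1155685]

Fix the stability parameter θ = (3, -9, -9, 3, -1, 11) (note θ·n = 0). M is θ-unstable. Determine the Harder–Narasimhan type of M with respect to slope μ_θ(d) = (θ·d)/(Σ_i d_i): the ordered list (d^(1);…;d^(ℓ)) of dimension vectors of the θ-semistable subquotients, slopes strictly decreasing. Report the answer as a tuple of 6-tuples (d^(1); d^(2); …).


Barcode: M ≅ I[1,1], I[1,6], I[3,3], I[5,5]^2, I[5,6]. HN layers by μ_θ (6 steps, strictly decreasing):
  μ^(1)=11; μ^(2)=3; μ^(3)=1; μ^(4)=-1; μ^(5)=-5; μ^(6)=-9

((0, 0, 0, 0, 0, 2); (1, 0, 0, 0, 0, 0); (0, 0, 0, 1, 1, 0); (0, 0, 0, 0, 3, 0); (1, 1, 1, 0, 0, 0); (0, 0, 1, 0, 0, 0))


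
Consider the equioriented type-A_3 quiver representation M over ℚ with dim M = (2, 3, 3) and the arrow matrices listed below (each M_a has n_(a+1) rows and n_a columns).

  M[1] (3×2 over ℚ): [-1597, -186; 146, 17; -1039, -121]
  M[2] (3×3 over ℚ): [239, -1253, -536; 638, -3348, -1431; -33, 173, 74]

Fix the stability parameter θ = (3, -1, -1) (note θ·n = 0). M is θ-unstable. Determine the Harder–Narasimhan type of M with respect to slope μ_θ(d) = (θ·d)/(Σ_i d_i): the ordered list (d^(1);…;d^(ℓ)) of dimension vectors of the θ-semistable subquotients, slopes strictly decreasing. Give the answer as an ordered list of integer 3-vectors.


Barcode: M ≅ I[1,3]^2, I[2,3]. HN layers by μ_θ (2 steps, strictly decreasing):
  μ^(1)=1/3; μ^(2)=-1

((2, 2, 2); (0, 1, 1))


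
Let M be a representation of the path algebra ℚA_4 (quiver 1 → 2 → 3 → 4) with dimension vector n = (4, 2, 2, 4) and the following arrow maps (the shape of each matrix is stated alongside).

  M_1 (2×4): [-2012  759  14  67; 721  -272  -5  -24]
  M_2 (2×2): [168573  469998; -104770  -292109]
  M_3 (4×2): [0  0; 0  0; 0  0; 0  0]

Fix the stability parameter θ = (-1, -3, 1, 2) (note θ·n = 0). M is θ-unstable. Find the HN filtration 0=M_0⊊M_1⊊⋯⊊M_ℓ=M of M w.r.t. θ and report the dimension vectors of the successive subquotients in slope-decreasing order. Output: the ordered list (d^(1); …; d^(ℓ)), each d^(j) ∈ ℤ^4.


Via rank(M_{q-1}∘⋯∘M_p): M ≅ I[1,1]^2, I[1,3]^2, I[4,4]^4.
μ_θ-semistable layers: μ^(1)=2; μ^(2)=1; μ^(3)=-1; μ^(4)=-2

((0, 0, 0, 4); (0, 0, 2, 0); (2, 0, 0, 0); (2, 2, 0, 0))


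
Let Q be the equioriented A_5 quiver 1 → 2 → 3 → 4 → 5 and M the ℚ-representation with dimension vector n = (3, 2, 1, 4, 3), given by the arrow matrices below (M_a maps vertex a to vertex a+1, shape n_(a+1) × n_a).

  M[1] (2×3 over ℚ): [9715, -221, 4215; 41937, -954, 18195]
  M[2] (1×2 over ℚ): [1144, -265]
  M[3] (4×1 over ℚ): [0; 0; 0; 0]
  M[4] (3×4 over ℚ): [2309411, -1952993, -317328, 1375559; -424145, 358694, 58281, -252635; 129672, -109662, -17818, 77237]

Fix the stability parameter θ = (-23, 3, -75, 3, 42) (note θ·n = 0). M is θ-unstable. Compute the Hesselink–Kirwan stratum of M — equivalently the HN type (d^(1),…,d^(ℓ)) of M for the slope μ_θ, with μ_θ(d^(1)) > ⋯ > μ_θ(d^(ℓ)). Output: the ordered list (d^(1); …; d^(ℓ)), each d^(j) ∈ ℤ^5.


Interval decomposition of M: I[1,1], I[1,2], I[1,3], I[4,4], I[4,5]^3.
HN type (ℓ=4): μ^(1)=42; μ^(2)=3; μ^(3)=-23; μ^(4)=-95/3

((0, 0, 0, 0, 3); (0, 1, 0, 4, 0); (2, 0, 0, 0, 0); (1, 1, 1, 0, 0))


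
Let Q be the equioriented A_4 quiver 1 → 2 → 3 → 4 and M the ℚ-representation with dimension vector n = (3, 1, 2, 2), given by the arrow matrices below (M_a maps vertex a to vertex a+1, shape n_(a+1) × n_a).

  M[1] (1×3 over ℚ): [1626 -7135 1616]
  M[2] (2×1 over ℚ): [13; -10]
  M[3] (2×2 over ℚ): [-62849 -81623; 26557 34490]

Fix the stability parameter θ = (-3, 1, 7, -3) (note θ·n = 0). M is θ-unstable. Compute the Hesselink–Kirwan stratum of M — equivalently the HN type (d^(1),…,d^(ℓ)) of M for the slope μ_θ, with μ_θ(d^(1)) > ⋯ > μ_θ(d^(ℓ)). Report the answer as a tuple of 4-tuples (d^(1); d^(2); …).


Barcode: M ≅ I[1,1]^2, I[1,4], I[3,4]. HN layers by μ_θ (3 steps, strictly decreasing):
  μ^(1)=2; μ^(2)=1; μ^(3)=-3

((0, 0, 2, 2); (0, 1, 0, 0); (3, 0, 0, 0))


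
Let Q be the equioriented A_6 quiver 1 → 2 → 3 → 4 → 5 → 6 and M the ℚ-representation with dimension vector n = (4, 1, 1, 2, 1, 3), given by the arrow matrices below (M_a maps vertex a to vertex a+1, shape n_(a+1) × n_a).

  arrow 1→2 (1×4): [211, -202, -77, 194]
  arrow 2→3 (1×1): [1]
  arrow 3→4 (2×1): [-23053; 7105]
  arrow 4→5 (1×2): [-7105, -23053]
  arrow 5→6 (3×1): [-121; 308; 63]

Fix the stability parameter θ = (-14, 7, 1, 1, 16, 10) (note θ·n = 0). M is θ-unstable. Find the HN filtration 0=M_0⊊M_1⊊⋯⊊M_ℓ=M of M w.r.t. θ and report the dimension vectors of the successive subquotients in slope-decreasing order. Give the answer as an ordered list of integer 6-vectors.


Interval decomposition of M: I[1,1]^3, I[1,4], I[4,6], I[6,6]^2.
HN type (ℓ=5): μ^(1)=13; μ^(2)=10; μ^(3)=3; μ^(4)=1; μ^(5)=-14

((0, 0, 0, 0, 1, 1); (0, 0, 0, 0, 0, 2); (0, 1, 1, 1, 0, 0); (0, 0, 0, 1, 0, 0); (4, 0, 0, 0, 0, 0))


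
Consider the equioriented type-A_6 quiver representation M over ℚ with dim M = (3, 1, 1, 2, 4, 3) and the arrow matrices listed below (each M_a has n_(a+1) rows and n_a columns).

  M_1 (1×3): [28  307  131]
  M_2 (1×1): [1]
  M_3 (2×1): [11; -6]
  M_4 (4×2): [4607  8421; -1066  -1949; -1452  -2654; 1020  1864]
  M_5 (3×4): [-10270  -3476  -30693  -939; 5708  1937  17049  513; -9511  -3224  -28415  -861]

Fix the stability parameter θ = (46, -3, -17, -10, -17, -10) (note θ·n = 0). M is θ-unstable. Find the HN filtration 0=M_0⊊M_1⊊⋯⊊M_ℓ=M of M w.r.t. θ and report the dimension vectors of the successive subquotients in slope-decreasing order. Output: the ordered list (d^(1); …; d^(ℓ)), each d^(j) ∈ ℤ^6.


Barcode: M ≅ I[1,1]^2, I[1,6], I[4,6], I[5,5], I[5,6]. HN layers by μ_θ (5 steps, strictly decreasing):
  μ^(1)=46; μ^(2)=-11/6; μ^(3)=-10; μ^(4)=-27/2; μ^(5)=-17

((2, 0, 0, 0, 0, 0); (1, 1, 1, 1, 1, 1); (0, 0, 0, 0, 0, 2); (0, 0, 0, 1, 1, 0); (0, 0, 0, 0, 2, 0))


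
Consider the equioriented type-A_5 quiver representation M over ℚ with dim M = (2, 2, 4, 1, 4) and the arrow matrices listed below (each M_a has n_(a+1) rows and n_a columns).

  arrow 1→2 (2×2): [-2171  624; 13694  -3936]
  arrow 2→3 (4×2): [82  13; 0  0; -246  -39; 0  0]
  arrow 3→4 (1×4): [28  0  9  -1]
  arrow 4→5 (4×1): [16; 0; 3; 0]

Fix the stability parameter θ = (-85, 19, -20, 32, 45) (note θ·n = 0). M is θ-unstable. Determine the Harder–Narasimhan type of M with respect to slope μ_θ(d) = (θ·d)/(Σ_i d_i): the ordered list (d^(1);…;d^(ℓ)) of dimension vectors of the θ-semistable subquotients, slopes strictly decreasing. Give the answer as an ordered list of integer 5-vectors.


Barcode: M ≅ I[1,1], I[1,2], I[2,5], I[3,3]^3, I[5,5]^3. HN layers by μ_θ (6 steps, strictly decreasing):
  μ^(1)=45; μ^(2)=32; μ^(3)=19; μ^(4)=-1/2; μ^(5)=-20; μ^(6)=-85

((0, 0, 0, 0, 4); (0, 0, 0, 1, 0); (0, 1, 0, 0, 0); (0, 1, 1, 0, 0); (0, 0, 3, 0, 0); (2, 0, 0, 0, 0))


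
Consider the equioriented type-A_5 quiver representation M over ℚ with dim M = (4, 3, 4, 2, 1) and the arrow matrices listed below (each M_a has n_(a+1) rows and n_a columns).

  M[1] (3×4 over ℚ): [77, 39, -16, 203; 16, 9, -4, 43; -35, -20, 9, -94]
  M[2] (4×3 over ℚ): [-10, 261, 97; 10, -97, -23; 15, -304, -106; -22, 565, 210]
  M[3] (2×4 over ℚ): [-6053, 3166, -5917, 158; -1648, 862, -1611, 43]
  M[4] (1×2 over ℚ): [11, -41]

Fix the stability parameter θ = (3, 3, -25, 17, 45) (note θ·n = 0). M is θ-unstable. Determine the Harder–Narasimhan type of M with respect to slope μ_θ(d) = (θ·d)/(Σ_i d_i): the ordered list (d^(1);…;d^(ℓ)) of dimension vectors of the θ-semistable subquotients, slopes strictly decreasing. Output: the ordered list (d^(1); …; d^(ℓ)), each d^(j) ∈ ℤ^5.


Via rank(M_{q-1}∘⋯∘M_p): M ≅ I[1,1], I[1,3], I[1,4], I[1,5], I[3,3].
μ_θ-semistable layers: μ^(1)=45; μ^(2)=17; μ^(3)=3; μ^(4)=-19/3; μ^(5)=-25

((0, 0, 0, 0, 1); (0, 0, 0, 2, 0); (1, 0, 0, 0, 0); (3, 3, 3, 0, 0); (0, 0, 1, 0, 0))


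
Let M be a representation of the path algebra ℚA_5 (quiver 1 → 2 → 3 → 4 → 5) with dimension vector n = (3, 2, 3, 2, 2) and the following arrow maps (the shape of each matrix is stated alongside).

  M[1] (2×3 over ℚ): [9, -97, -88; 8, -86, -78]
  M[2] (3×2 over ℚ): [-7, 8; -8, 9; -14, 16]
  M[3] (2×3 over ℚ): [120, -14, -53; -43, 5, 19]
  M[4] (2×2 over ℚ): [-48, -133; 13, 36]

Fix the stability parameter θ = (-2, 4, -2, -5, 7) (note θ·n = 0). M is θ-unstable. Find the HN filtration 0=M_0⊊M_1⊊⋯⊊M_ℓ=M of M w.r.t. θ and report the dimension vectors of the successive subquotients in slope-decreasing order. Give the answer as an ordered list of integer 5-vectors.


Interval decomposition of M: I[1,1], I[1,3], I[1,5], I[3,5].
HN type (ℓ=5): μ^(1)=7; μ^(2)=1; μ^(3)=-1; μ^(4)=-2; μ^(5)=-7/2

((0, 0, 0, 0, 2); (0, 1, 1, 0, 0); (0, 1, 1, 1, 0); (3, 0, 0, 0, 0); (0, 0, 1, 1, 0))


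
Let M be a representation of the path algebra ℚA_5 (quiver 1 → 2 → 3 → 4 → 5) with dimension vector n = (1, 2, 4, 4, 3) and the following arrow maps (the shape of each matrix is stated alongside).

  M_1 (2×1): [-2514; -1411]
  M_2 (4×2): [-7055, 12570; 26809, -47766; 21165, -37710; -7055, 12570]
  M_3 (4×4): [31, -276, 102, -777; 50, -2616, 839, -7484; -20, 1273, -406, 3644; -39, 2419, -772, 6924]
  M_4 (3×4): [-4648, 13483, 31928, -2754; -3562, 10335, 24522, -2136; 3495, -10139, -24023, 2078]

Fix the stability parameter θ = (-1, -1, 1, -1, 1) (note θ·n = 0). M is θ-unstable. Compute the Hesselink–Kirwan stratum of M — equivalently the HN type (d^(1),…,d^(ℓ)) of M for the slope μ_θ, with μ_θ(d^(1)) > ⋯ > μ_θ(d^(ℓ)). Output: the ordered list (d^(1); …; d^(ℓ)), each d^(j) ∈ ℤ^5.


Interval decomposition of M: I[1,2], I[2,5], I[3,4], I[3,5]^2.
HN type (ℓ=3): μ^(1)=1; μ^(2)=0; μ^(3)=-1

((0, 0, 0, 0, 3); (0, 0, 4, 4, 0); (1, 2, 0, 0, 0))


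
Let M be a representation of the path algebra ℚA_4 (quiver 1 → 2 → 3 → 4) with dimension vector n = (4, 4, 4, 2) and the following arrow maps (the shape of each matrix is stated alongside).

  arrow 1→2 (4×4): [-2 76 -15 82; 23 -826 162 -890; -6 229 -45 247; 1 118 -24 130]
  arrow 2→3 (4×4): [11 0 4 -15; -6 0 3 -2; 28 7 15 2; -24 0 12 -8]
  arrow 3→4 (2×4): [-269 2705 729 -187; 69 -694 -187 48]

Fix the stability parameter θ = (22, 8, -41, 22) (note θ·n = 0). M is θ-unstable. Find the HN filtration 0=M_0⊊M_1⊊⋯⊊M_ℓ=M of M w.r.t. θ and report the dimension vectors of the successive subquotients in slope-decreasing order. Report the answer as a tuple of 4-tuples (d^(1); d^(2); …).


Via rank(M_{q-1}∘⋯∘M_p): M ≅ I[1,1], I[1,3], I[1,4]^2, I[2,2], I[3,3].
μ_θ-semistable layers: μ^(1)=22; μ^(2)=8; μ^(3)=-11/3; μ^(4)=-41

((1, 0, 0, 2); (0, 1, 0, 0); (3, 3, 3, 0); (0, 0, 1, 0))


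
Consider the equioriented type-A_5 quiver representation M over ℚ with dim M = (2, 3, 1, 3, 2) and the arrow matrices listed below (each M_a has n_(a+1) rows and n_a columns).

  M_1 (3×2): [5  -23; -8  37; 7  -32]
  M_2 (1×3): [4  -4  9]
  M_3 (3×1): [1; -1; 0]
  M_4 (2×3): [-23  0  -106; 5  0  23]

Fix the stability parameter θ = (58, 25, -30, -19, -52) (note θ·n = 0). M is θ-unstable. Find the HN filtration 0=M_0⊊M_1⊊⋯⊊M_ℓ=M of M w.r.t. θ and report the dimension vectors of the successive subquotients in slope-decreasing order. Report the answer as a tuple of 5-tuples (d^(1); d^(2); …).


Interval decomposition of M: I[1,2], I[1,5], I[2,2], I[4,4], I[4,5].
HN type (ℓ=5): μ^(1)=83/2; μ^(2)=25; μ^(3)=-18/5; μ^(4)=-19; μ^(5)=-71/2

((1, 1, 0, 0, 0); (0, 1, 0, 0, 0); (1, 1, 1, 1, 1); (0, 0, 0, 1, 0); (0, 0, 0, 1, 1))


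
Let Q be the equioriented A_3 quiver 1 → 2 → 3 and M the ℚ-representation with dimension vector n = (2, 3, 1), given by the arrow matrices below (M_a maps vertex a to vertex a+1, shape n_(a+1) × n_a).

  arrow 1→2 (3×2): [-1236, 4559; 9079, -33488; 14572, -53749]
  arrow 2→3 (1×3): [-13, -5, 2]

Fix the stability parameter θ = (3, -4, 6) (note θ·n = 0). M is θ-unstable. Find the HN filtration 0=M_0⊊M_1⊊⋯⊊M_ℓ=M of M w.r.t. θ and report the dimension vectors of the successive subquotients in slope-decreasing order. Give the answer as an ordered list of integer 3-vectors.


Interval decomposition of M: I[1,2], I[1,3], I[2,2].
HN type (ℓ=3): μ^(1)=6; μ^(2)=-1/2; μ^(3)=-4

((0, 0, 1); (2, 2, 0); (0, 1, 0))


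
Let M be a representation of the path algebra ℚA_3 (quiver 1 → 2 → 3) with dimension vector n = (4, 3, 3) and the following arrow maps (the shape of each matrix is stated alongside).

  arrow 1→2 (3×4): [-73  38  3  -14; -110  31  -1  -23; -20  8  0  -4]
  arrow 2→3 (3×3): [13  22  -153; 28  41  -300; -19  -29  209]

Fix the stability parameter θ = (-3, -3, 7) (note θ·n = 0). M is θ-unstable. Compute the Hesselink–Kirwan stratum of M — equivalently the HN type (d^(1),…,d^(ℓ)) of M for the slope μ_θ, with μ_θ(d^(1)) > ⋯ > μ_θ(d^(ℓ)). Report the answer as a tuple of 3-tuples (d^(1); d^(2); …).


Via rank(M_{q-1}∘⋯∘M_p): M ≅ I[1,1], I[1,3]^3.
μ_θ-semistable layers: μ^(1)=7; μ^(2)=-3

((0, 0, 3); (4, 3, 0))


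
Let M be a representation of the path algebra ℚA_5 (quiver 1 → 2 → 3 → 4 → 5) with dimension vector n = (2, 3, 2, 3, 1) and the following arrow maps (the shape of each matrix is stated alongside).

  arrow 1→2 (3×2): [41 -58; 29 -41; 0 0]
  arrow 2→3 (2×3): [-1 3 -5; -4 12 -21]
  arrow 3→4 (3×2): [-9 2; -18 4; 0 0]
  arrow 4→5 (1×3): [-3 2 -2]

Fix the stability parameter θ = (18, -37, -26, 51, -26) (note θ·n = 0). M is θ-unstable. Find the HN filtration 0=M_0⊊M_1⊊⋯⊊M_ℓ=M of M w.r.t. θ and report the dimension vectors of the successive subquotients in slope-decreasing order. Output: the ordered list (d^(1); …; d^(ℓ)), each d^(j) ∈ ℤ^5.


Via rank(M_{q-1}∘⋯∘M_p): M ≅ I[1,2], I[1,5], I[2,3], I[4,4]^2.
μ_θ-semistable layers: μ^(1)=51; μ^(2)=25/2; μ^(3)=-19/2; μ^(4)=-15; μ^(5)=-26; μ^(6)=-37

((0, 0, 0, 2, 0); (0, 0, 0, 1, 1); (1, 1, 0, 0, 0); (1, 1, 1, 0, 0); (0, 0, 1, 0, 0); (0, 1, 0, 0, 0))


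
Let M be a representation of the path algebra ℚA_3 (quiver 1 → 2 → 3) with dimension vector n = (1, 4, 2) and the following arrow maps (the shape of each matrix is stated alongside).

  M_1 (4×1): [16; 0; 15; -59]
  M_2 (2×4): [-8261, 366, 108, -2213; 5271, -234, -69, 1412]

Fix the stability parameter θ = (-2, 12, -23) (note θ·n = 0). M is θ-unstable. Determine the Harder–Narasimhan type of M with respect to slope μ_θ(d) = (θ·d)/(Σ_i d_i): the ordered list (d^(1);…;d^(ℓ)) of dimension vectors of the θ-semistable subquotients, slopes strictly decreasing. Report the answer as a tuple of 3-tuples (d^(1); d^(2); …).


Barcode: M ≅ I[1,3], I[2,2]^2, I[2,3]. HN layers by μ_θ (3 steps, strictly decreasing):
  μ^(1)=12; μ^(2)=-13/3; μ^(3)=-11/2

((0, 2, 0); (1, 1, 1); (0, 1, 1))


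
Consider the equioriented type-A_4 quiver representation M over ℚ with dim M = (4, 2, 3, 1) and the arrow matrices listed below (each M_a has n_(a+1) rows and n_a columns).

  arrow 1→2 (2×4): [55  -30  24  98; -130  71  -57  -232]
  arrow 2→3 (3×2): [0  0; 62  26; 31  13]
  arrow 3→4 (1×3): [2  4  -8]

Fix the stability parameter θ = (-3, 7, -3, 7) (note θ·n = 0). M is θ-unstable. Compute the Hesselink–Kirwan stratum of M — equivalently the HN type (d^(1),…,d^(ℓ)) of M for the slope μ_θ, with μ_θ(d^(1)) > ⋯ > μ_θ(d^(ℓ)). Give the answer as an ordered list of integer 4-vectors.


Barcode: M ≅ I[1,1]^2, I[1,2], I[1,3], I[3,3], I[3,4]. HN layers by μ_θ (3 steps, strictly decreasing):
  μ^(1)=7; μ^(2)=2; μ^(3)=-3

((0, 1, 0, 1); (0, 1, 1, 0); (4, 0, 2, 0))


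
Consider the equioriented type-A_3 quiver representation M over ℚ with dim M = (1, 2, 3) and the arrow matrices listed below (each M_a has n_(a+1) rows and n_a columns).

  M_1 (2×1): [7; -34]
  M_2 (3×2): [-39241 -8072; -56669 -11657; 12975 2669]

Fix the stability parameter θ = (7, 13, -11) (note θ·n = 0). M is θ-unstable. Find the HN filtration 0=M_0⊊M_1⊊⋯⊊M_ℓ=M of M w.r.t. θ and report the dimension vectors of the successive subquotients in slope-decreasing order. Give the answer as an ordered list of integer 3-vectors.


Via rank(M_{q-1}∘⋯∘M_p): M ≅ I[1,3], I[2,3], I[3,3].
μ_θ-semistable layers: μ^(1)=3; μ^(2)=1; μ^(3)=-11

((1, 1, 1); (0, 1, 1); (0, 0, 1))


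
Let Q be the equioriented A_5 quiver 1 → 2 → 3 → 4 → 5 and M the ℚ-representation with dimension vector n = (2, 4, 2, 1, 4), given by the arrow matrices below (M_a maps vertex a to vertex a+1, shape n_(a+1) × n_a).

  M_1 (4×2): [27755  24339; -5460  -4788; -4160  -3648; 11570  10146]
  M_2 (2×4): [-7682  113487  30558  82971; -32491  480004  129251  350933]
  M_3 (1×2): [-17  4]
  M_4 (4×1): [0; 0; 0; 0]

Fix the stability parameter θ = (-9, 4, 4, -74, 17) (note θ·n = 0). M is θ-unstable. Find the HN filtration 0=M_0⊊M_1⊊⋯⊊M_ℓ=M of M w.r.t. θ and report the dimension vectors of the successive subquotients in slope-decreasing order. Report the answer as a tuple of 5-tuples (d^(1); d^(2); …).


Interval decomposition of M: I[1,1], I[1,3], I[2,2]^2, I[2,4], I[5,5]^4.
HN type (ℓ=4): μ^(1)=17; μ^(2)=4; μ^(3)=-9; μ^(4)=-22

((0, 0, 0, 0, 4); (0, 3, 1, 0, 0); (2, 0, 0, 0, 0); (0, 1, 1, 1, 0))


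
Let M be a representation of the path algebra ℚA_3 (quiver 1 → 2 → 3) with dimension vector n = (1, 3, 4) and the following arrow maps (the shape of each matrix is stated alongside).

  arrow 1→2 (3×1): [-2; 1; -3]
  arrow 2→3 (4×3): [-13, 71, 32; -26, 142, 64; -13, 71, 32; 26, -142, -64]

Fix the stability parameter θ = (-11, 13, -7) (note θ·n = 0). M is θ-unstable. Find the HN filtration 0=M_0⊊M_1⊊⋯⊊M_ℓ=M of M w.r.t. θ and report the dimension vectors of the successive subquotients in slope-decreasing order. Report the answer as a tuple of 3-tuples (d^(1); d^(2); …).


Interval decomposition of M: I[1,3], I[2,2]^2, I[3,3]^3.
HN type (ℓ=4): μ^(1)=13; μ^(2)=3; μ^(3)=-7; μ^(4)=-11

((0, 2, 0); (0, 1, 1); (0, 0, 3); (1, 0, 0))
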